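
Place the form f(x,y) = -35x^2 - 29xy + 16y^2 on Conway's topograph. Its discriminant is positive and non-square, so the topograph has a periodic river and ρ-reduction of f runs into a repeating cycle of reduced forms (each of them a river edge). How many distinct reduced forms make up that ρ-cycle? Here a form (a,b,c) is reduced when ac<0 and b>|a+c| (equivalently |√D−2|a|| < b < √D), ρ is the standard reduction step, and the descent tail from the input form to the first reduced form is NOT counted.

D = 3081, ⌊√D⌋ = 55
descent: ρ → (16,29,-35)  [lands on river]
river: ρ → (-35,41,10)
river: ρ → (10,39,-39)
river: ρ → (-39,39,10)
river: ρ → (10,41,-35)
river: ρ → (-35,29,16)
river: ρ → (16,35,-29)
river: ρ → (-29,23,22)
river: ρ → (22,21,-30)
river: ρ → (-30,39,13)
river: ρ → (13,39,-30)
river: ρ → (-30,21,22)
river: ρ → (22,23,-29)
river: ρ → (-29,35,16)
ρ-cycle length = 14 (tail of 1 descent step not counted)

14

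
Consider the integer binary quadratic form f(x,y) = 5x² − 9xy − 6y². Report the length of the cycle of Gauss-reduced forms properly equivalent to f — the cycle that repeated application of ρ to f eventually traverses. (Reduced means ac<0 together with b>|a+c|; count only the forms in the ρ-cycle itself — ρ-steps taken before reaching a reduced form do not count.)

D = 201, ⌊√D⌋ = 14
descent: ρ → (-6,9,5)  [lands on river]
river: ρ → (5,11,-4)
river: ρ → (-4,13,2)
river: ρ → (2,11,-10)
river: ρ → (-10,9,3)
river: ρ → (3,9,-10)
river: ρ → (-10,11,2)
river: ρ → (2,13,-4)
river: ρ → (-4,11,5)
river: ρ → (5,9,-6)
river: ρ → (-6,3,8)
river: ρ → (8,13,-1)
river: ρ → (-1,13,8)
river: ρ → (8,3,-6)
ρ-cycle length = 14 (tail of 1 descent step not counted)

14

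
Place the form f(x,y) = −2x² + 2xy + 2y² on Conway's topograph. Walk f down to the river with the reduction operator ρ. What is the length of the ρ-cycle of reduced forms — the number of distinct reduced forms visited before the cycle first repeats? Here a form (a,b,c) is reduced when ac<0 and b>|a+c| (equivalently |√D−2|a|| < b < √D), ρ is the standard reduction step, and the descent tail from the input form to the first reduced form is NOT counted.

D = 20, ⌊√D⌋ = 4
river: ρ → (2,2,-2)
river: ρ → (-2,2,2)
ρ-cycle length = 2 (tail of 0 descent steps not counted)

2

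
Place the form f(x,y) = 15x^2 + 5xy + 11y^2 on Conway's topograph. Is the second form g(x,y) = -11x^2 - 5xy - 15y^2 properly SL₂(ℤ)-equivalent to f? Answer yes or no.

D₁ = -635, D₂ = -635
f: flip: (15,5,11)→(11,-5,15)
f: reduced (well bottom): (11,-5,15) with a≤c, −a<b≤a
g is negative-definite; reduce −g:
−g: reduced (well bottom): (11,5,15) with a≤c, −a<b≤a
flip sign back: reduced form of g is (-11,-5,-15)
reduced forms (11, -5, 15) vs (-11, -5, -15) ⇒ inequivalent

no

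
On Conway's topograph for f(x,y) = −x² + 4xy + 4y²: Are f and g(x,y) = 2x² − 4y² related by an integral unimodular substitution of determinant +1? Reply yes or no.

D₁ = 32, D₂ = 32
river cycle of f (length 2): (4, 4, -1), (-1, 4, 4)
river cycle of g (length 2): (2, 4, -2), (-2, 4, 2)
cycles differ ⇒ inequivalent

no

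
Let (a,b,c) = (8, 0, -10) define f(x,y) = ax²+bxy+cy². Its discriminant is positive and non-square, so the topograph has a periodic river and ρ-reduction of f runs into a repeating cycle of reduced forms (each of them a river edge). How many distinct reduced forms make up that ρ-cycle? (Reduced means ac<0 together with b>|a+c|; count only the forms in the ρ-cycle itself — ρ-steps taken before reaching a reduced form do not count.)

D = 320, ⌊√D⌋ = 17
descent: ρ → (-10,0,8)
descent: ρ → (8,16,-2)  [lands on river]
river: ρ → (-2,16,8)
ρ-cycle length = 2 (tail of 2 descent steps not counted)

2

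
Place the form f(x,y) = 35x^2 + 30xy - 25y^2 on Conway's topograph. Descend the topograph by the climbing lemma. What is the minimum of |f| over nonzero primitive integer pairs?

river: ρ → (-25,20,40)
river: ρ → (40,60,-5)
river: ρ → (-5,60,40)
river: ρ → (40,20,-25)
river: ρ → (-25,30,35)
river: ρ → (35,40,-20)
river: ρ → (-20,40,35)
river: ρ → (35,30,-25)
closes: descent 0, river 8
min |a| on river = 5

5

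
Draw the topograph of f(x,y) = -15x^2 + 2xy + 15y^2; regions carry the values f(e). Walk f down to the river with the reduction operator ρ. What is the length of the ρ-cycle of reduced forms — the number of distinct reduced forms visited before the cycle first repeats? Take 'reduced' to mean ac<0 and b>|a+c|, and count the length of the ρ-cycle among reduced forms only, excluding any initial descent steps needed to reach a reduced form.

D = 904, ⌊√D⌋ = 30
river: ρ → (15,28,-2)
river: ρ → (-2,28,15)
river: ρ → (15,2,-15)
river: ρ → (-15,28,2)
river: ρ → (2,28,-15)
river: ρ → (-15,2,15)
ρ-cycle length = 6 (tail of 0 descent steps not counted)

6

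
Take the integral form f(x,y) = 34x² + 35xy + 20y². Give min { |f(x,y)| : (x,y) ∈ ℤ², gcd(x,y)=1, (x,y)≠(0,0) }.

translate: b→-33 (≡35 mod 68), so (34,35,20)→(34,-33,19)
flip: (34,-33,19)→(19,33,34)
translate: b→-5 (≡33 mod 38), so (19,33,34)→(19,-5,20)
reduced (well bottom): (19,-5,20) with a≤c, −a<b≤a
well minimum = a = 19

19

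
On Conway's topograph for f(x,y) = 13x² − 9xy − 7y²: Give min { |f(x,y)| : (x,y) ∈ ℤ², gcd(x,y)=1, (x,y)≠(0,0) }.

descent: ρ → (-7,9,13)  [lands on river]
river: ρ → (13,17,-3)
river: ρ → (-3,19,7)
river: ρ → (7,9,-13)
river: ρ → (-13,17,3)
river: ρ → (3,19,-7)
closes: descent 1, river 6
min |a| on river = 3

3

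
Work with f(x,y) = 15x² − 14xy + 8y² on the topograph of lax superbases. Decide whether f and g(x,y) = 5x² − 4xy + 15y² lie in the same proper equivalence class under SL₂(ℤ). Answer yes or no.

D₁ = -284, D₂ = -284
f: flip: (15,-14,8)→(8,14,15)
f: translate: b→-2 (≡14 mod 16), so (8,14,15)→(8,-2,9)
f: reduced (well bottom): (8,-2,9) with a≤c, −a<b≤a
g: reduced (well bottom): (5,-4,15) with a≤c, −a<b≤a
reduced forms (8, -2, 9) vs (5, -4, 15) ⇒ inequivalent

no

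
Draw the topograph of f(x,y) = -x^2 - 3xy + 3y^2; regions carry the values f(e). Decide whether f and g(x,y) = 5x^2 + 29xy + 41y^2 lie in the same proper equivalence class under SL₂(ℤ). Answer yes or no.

D₁ = 21, D₂ = 21
river cycle of f (length 2): (3, 3, -1), (-1, 3, 3)
river cycle of g (length 2): (-1, 3, 3), (3, 3, -1)
cycles coincide ⇒ equivalent

yes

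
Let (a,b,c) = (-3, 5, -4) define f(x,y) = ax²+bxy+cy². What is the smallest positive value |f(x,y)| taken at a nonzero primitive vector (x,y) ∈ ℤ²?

translate: b→1 (≡-5 mod 6), so (3,-5,4)→(3,1,2)
flip: (3,1,2)→(2,-1,3)
reduced (well bottom): (2,-1,3) with a≤c, −a<b≤a
well minimum |f| = |-2| = 2 (negative-definite)

2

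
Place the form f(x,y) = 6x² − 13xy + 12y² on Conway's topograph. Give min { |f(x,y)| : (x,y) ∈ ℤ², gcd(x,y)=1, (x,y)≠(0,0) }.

translate: b→-1 (≡-13 mod 12), so (6,-13,12)→(6,-1,5)
flip: (6,-1,5)→(5,1,6)
reduced (well bottom): (5,1,6) with a≤c, −a<b≤a
well minimum = a = 5

5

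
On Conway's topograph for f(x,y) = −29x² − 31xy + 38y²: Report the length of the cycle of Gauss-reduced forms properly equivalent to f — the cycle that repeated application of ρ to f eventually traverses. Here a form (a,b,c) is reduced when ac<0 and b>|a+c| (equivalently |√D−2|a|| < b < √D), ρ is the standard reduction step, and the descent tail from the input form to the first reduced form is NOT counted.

D = 5369, ⌊√D⌋ = 73
descent: ρ → (38,31,-29)  [lands on river]
river: ρ → (-29,27,40)
river: ρ → (40,53,-16)
river: ρ → (-16,43,55)
river: ρ → (55,67,-4)
river: ρ → (-4,69,38)
river: ρ → (38,7,-35)
river: ρ → (-35,63,10)
river: ρ → (10,57,-53)
river: ρ → (-53,49,14)
river: ρ → (14,63,-25)
river: ρ → (-25,37,40)
river: ρ → (40,43,-22)
river: ρ → (-22,45,38)
ρ-cycle length = 14 (tail of 1 descent step not counted)

14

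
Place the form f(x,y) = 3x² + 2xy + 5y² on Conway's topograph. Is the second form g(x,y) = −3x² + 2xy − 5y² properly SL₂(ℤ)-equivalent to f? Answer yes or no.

D₁ = -56, D₂ = -56
f: reduced (well bottom): (3,2,5) with a≤c, −a<b≤a
g is negative-definite; reduce −g:
−g: reduced (well bottom): (3,-2,5) with a≤c, −a<b≤a
flip sign back: reduced form of g is (-3,2,-5)
reduced forms (3, 2, 5) vs (-3, 2, -5) ⇒ inequivalent

no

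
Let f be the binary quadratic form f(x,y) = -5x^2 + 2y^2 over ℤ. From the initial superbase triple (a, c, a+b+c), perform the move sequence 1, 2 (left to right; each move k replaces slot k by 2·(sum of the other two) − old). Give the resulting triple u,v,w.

start (-5,2,-3) = (f(1,0),f(0,1),f(1,1))
replace slot 1: 2·(2+(-3)) − (-5) = 3 → (3,2,-3)
replace slot 2: 2·(3+(-3)) − 2 = -2 → (3,-2,-3)

3,-2,-3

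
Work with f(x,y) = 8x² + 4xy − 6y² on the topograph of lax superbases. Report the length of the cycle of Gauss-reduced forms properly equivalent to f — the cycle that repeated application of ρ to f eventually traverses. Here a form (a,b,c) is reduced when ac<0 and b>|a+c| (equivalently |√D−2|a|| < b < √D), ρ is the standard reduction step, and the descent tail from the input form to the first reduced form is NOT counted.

D = 208, ⌊√D⌋ = 14
river: ρ → (-6,8,6)
river: ρ → (6,4,-8)
river: ρ → (-8,12,2)
river: ρ → (2,12,-8)
river: ρ → (-8,4,6)
river: ρ → (6,8,-6)
river: ρ → (-6,4,8)
river: ρ → (8,12,-2)
river: ρ → (-2,12,8)
river: ρ → (8,4,-6)
ρ-cycle length = 10 (tail of 0 descent steps not counted)

10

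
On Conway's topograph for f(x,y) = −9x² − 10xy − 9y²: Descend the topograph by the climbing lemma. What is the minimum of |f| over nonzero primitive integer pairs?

translate: b→-8 (≡10 mod 18), so (9,10,9)→(9,-8,8)
flip: (9,-8,8)→(8,8,9)
reduced (well bottom): (8,8,9) with a≤c, −a<b≤a
well minimum |f| = |-8| = 8 (negative-definite)

8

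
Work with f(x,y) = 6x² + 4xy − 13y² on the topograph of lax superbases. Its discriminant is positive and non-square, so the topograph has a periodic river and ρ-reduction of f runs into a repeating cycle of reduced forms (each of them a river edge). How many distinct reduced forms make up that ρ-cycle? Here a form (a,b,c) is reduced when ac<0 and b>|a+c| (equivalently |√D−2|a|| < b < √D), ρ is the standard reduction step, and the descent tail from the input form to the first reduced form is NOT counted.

D = 328, ⌊√D⌋ = 18
descent: ρ → (-13,-4,6)
descent: ρ → (6,16,-3)  [lands on river]
river: ρ → (-3,14,11)
river: ρ → (11,8,-6)
river: ρ → (-6,16,3)
river: ρ → (3,14,-11)
river: ρ → (-11,8,6)
ρ-cycle length = 6 (tail of 2 descent steps not counted)

6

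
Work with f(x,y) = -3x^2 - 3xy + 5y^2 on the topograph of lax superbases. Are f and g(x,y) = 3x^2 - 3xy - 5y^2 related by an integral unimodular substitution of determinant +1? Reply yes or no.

D₁ = 69, D₂ = 69
river cycle of f (length 4): (5, 3, -3), (-3, 3, 5), (5, 7, -1), (-1, 7, 5)
river cycle of g (length 4): (-5, 3, 3), (3, 3, -5), (-5, 7, 1), (1, 7, -5)
cycles differ ⇒ inequivalent

no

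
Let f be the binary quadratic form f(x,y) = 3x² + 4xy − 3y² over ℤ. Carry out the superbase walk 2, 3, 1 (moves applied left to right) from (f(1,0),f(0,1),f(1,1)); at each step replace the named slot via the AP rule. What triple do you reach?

start (3,-3,4) = (f(1,0),f(0,1),f(1,1))
replace slot 2: 2·(3+4) − (-3) = 17 → (3,17,4)
replace slot 3: 2·(3+17) − 4 = 36 → (3,17,36)
replace slot 1: 2·(17+36) − 3 = 103 → (103,17,36)

103,17,36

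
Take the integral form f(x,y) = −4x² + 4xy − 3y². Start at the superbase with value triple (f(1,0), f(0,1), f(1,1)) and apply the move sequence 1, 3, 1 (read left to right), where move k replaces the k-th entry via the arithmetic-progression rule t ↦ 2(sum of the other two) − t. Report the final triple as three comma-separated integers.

start (-4,-3,-3) = (f(1,0),f(0,1),f(1,1))
replace slot 1: 2·((-3)+(-3)) − (-4) = -8 → (-8,-3,-3)
replace slot 3: 2·((-8)+(-3)) − (-3) = -19 → (-8,-3,-19)
replace slot 1: 2·((-3)+(-19)) − (-8) = -36 → (-36,-3,-19)

-36,-3,-19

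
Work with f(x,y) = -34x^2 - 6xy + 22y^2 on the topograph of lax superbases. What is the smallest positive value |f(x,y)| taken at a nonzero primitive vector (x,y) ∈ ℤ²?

descent: ρ → (22,50,-6)  [lands on river]
river: ρ → (-6,46,38)
river: ρ → (38,30,-14)
river: ρ → (-14,54,2)
river: ρ → (2,54,-14)
river: ρ → (-14,30,38)
river: ρ → (38,46,-6)
river: ρ → (-6,50,22)
river: ρ → (22,38,-18)
river: ρ → (-18,34,26)
river: ρ → (26,18,-26)
river: ρ → (-26,34,18)
river: ρ → (18,38,-22)
river: ρ → (-22,50,6)
river: ρ → (6,46,-38)
river: ρ → (-38,30,14)
river: ρ → (14,54,-2)
river: ρ → (-2,54,14)
river: ρ → (14,30,-38)
river: ρ → (-38,46,6)
river: ρ → (6,50,-22)
river: ρ → (-22,38,18)
river: ρ → (18,34,-26)
river: ρ → (-26,18,26)
river: ρ → (26,34,-18)
river: ρ → (-18,38,22)
closes: descent 1, river 26
min |a| on river = 2

2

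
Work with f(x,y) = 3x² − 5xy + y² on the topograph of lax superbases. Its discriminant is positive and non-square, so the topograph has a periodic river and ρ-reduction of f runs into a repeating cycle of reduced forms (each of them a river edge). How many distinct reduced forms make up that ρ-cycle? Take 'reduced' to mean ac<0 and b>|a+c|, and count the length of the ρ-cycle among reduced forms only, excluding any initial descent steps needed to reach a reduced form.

D = 13, ⌊√D⌋ = 3
descent: ρ → (1,3,-1)  [lands on river]
river: ρ → (-1,3,1)
ρ-cycle length = 2 (tail of 1 descent step not counted)

2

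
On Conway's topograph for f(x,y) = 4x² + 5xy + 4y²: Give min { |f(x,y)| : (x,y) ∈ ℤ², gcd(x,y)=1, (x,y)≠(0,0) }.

translate: b→-3 (≡5 mod 8), so (4,5,4)→(4,-3,3)
flip: (4,-3,3)→(3,3,4)
reduced (well bottom): (3,3,4) with a≤c, −a<b≤a
well minimum = a = 3

3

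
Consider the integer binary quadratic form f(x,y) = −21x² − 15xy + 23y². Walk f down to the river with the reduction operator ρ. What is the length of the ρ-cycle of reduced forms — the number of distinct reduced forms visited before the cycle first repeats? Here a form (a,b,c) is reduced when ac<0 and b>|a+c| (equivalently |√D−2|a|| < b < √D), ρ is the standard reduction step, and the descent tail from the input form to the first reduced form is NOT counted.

D = 2157, ⌊√D⌋ = 46
descent: ρ → (23,15,-21)  [lands on river]
river: ρ → (-21,27,17)
river: ρ → (17,41,-7)
river: ρ → (-7,43,11)
river: ρ → (11,45,-3)
river: ρ → (-3,45,11)
river: ρ → (11,43,-7)
river: ρ → (-7,41,17)
river: ρ → (17,27,-21)
river: ρ → (-21,15,23)
river: ρ → (23,31,-13)
river: ρ → (-13,21,33)
river: ρ → (33,45,-1)
river: ρ → (-1,45,33)
river: ρ → (33,21,-13)
river: ρ → (-13,31,23)
ρ-cycle length = 16 (tail of 1 descent step not counted)

16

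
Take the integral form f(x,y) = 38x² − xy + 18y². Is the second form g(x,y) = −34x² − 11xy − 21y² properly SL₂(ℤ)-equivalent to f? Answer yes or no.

D₁ = -2735, D₂ = -2735
f: flip: (38,-1,18)→(18,1,38)
f: reduced (well bottom): (18,1,38) with a≤c, −a<b≤a
g is negative-definite; reduce −g:
−g: flip: (34,11,21)→(21,-11,34)
−g: reduced (well bottom): (21,-11,34) with a≤c, −a<b≤a
flip sign back: reduced form of g is (-21,11,-34)
reduced forms (18, 1, 38) vs (-21, 11, -34) ⇒ inequivalent

no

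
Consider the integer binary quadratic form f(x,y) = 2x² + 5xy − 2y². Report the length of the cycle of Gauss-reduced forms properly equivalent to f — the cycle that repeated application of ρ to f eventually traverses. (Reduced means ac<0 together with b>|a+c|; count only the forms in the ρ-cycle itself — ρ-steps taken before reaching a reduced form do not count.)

D = 41, ⌊√D⌋ = 6
river: ρ → (-2,3,4)
river: ρ → (4,5,-1)
river: ρ → (-1,5,4)
river: ρ → (4,3,-2)
river: ρ → (-2,5,2)
river: ρ → (2,3,-4)
river: ρ → (-4,5,1)
river: ρ → (1,5,-4)
river: ρ → (-4,3,2)
river: ρ → (2,5,-2)
ρ-cycle length = 10 (tail of 0 descent steps not counted)

10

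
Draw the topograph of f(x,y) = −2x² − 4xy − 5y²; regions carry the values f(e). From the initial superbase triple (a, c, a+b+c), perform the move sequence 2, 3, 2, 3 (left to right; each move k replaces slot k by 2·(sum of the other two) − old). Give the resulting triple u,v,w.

start (-2,-5,-11) = (f(1,0),f(0,1),f(1,1))
replace slot 2: 2·((-2)+(-11)) − (-5) = -21 → (-2,-21,-11)
replace slot 3: 2·((-2)+(-21)) − (-11) = -35 → (-2,-21,-35)
replace slot 2: 2·((-2)+(-35)) − (-21) = -53 → (-2,-53,-35)
replace slot 3: 2·((-2)+(-53)) − (-35) = -75 → (-2,-53,-75)

-2,-53,-75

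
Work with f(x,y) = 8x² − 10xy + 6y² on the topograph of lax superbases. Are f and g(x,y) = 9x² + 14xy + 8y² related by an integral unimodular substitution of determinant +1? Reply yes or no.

D₁ = -92, D₂ = -92
f: translate: b→6 (≡-10 mod 16), so (8,-10,6)→(8,6,4)
f: flip: (8,6,4)→(4,-6,8)
f: translate: b→2 (≡-6 mod 8), so (4,-6,8)→(4,2,6)
f: reduced (well bottom): (4,2,6) with a≤c, −a<b≤a
g: translate: b→-4 (≡14 mod 18), so (9,14,8)→(9,-4,3)
g: flip: (9,-4,3)→(3,4,9)
g: translate: b→-2 (≡4 mod 6), so (3,4,9)→(3,-2,8)
g: reduced (well bottom): (3,-2,8) with a≤c, −a<b≤a
reduced forms (4, 2, 6) vs (3, -2, 8) ⇒ inequivalent

no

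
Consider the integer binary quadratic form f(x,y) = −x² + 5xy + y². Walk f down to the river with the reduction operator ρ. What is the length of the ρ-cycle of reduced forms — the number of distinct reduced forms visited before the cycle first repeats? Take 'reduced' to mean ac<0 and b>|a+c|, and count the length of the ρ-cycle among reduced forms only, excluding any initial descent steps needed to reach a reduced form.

D = 29, ⌊√D⌋ = 5
river: ρ → (1,5,-1)
river: ρ → (-1,5,1)
ρ-cycle length = 2 (tail of 0 descent steps not counted)

2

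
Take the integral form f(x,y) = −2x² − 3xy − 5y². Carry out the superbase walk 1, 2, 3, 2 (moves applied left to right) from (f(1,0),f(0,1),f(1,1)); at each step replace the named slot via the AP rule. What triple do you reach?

start (-2,-5,-10) = (f(1,0),f(0,1),f(1,1))
replace slot 1: 2·((-5)+(-10)) − (-2) = -28 → (-28,-5,-10)
replace slot 2: 2·((-28)+(-10)) − (-5) = -71 → (-28,-71,-10)
replace slot 3: 2·((-28)+(-71)) − (-10) = -188 → (-28,-71,-188)
replace slot 2: 2·((-28)+(-188)) − (-71) = -361 → (-28,-361,-188)

-28,-361,-188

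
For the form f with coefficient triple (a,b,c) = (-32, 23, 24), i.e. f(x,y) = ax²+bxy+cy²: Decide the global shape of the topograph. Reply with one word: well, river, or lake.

D = b²−4ac = 23² − 4·(-32)·24 = 3601
D > 0 non-square ⇒ indefinite ⇒ periodic river

river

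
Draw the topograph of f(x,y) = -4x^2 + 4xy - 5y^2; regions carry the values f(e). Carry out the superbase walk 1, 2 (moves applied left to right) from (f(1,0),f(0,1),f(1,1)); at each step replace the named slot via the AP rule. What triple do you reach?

start (-4,-5,-5) = (f(1,0),f(0,1),f(1,1))
replace slot 1: 2·((-5)+(-5)) − (-4) = -16 → (-16,-5,-5)
replace slot 2: 2·((-16)+(-5)) − (-5) = -37 → (-16,-37,-5)

-16,-37,-5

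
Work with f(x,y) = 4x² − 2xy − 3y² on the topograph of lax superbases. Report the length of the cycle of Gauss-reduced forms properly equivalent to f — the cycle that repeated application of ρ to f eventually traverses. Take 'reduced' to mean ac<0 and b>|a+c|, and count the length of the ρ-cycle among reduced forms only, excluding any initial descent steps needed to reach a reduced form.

D = 52, ⌊√D⌋ = 7
descent: ρ → (-3,2,4)  [lands on river]
river: ρ → (4,6,-1)
river: ρ → (-1,6,4)
river: ρ → (4,2,-3)
river: ρ → (-3,4,3)
river: ρ → (3,2,-4)
river: ρ → (-4,6,1)
river: ρ → (1,6,-4)
river: ρ → (-4,2,3)
river: ρ → (3,4,-3)
ρ-cycle length = 10 (tail of 1 descent step not counted)

10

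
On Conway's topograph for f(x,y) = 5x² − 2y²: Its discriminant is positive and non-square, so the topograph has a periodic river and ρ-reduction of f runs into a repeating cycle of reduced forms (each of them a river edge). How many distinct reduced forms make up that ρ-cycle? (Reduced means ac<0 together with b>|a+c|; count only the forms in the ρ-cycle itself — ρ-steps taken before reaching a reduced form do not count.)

D = 40, ⌊√D⌋ = 6
descent: ρ → (-2,4,3)  [lands on river]
river: ρ → (3,2,-3)
river: ρ → (-3,4,2)
river: ρ → (2,4,-3)
river: ρ → (-3,2,3)
river: ρ → (3,4,-2)
ρ-cycle length = 6 (tail of 1 descent step not counted)

6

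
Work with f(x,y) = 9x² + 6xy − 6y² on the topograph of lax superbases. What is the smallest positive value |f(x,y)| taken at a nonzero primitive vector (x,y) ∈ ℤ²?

river: ρ → (-6,6,9)
river: ρ → (9,12,-3)
river: ρ → (-3,12,9)
river: ρ → (9,6,-6)
closes: descent 0, river 4
min |a| on river = 3

3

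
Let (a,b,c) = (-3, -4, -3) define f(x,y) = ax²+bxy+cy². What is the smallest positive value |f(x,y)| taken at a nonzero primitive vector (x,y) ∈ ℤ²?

translate: b→-2 (≡4 mod 6), so (3,4,3)→(3,-2,2)
flip: (3,-2,2)→(2,2,3)
reduced (well bottom): (2,2,3) with a≤c, −a<b≤a
well minimum |f| = |-2| = 2 (negative-definite)

2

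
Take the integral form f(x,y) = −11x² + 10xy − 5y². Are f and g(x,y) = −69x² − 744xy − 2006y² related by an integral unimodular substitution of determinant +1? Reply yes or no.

D₁ = -120, D₂ = -120
f is negative-definite; reduce −f:
−f: flip: (11,-10,5)→(5,10,11)
−f: translate: b→0 (≡10 mod 10), so (5,10,11)→(5,0,6)
−f: reduced (well bottom): (5,0,6) with a≤c, −a<b≤a
flip sign back: reduced form of f is (-5,0,-6)
g is negative-definite; reduce −g:
−g: translate: b→54 (≡744 mod 138), so (69,744,2006)→(69,54,11)
−g: flip: (69,54,11)→(11,-54,69)
−g: translate: b→-10 (≡-54 mod 22), so (11,-54,69)→(11,-10,5)
−g: flip: (11,-10,5)→(5,10,11)
−g: translate: b→0 (≡10 mod 10), so (5,10,11)→(5,0,6)
−g: reduced (well bottom): (5,0,6) with a≤c, −a<b≤a
flip sign back: reduced form of g is (-5,0,-6)
reduced forms (-5, 0, -6) vs (-5, 0, -6) ⇒ equivalent

yes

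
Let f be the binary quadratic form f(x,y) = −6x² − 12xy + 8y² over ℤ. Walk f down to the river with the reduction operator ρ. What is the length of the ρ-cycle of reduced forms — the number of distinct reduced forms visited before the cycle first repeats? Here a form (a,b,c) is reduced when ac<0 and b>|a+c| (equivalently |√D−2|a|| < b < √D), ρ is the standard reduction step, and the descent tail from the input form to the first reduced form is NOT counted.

D = 336, ⌊√D⌋ = 18
descent: ρ → (8,12,-6)  [lands on river]
river: ρ → (-6,12,8)
river: ρ → (8,4,-10)
river: ρ → (-10,16,2)
river: ρ → (2,16,-10)
river: ρ → (-10,4,8)
ρ-cycle length = 6 (tail of 1 descent step not counted)

6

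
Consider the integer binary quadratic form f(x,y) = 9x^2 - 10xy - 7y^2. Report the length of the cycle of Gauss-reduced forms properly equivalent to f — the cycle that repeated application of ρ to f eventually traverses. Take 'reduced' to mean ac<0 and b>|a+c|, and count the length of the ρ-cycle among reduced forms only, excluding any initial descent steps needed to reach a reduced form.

D = 352, ⌊√D⌋ = 18
descent: ρ → (-7,10,9)  [lands on river]
river: ρ → (9,8,-8)
river: ρ → (-8,8,9)
river: ρ → (9,10,-7)
river: ρ → (-7,18,1)
river: ρ → (1,18,-7)
ρ-cycle length = 6 (tail of 1 descent step not counted)

6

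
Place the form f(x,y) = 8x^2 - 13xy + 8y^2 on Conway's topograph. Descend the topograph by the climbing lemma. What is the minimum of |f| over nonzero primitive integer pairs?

translate: b→3 (≡-13 mod 16), so (8,-13,8)→(8,3,3)
flip: (8,3,3)→(3,-3,8)
translate: b→3 (≡-3 mod 6), so (3,-3,8)→(3,3,8)
reduced (well bottom): (3,3,8) with a≤c, −a<b≤a
well minimum = a = 3

3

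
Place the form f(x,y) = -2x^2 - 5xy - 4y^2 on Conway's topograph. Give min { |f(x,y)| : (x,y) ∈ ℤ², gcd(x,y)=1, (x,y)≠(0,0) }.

translate: b→1 (≡5 mod 4), so (2,5,4)→(2,1,1)
flip: (2,1,1)→(1,-1,2)
translate: b→1 (≡-1 mod 2), so (1,-1,2)→(1,1,2)
reduced (well bottom): (1,1,2) with a≤c, −a<b≤a
well minimum |f| = |-1| = 1 (negative-definite)

1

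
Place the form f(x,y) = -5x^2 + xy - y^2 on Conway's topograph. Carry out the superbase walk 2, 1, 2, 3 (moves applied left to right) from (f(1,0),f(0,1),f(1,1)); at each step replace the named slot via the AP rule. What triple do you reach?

start (-5,-1,-5) = (f(1,0),f(0,1),f(1,1))
replace slot 2: 2·((-5)+(-5)) − (-1) = -19 → (-5,-19,-5)
replace slot 1: 2·((-19)+(-5)) − (-5) = -43 → (-43,-19,-5)
replace slot 2: 2·((-43)+(-5)) − (-19) = -77 → (-43,-77,-5)
replace slot 3: 2·((-43)+(-77)) − (-5) = -235 → (-43,-77,-235)

-43,-77,-235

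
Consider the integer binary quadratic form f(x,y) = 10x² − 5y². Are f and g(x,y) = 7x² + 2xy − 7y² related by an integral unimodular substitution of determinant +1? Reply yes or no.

D₁ = 200, D₂ = 200
river cycle of f (length 2): (-5, 10, 5), (5, 10, -5)
river cycle of g (length 6): (-7, 12, 2), (2, 12, -7), (-7, 2, 7), (7, 12, -2), (-2, 12, 7), (7, 2, -7)
cycles differ ⇒ inequivalent

no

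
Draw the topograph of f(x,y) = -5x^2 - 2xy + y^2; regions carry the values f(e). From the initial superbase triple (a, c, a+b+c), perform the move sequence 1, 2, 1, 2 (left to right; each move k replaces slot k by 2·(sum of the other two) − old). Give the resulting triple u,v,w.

start (-5,1,-6) = (f(1,0),f(0,1),f(1,1))
replace slot 1: 2·(1+(-6)) − (-5) = -5 → (-5,1,-6)
replace slot 2: 2·((-5)+(-6)) − 1 = -23 → (-5,-23,-6)
replace slot 1: 2·((-23)+(-6)) − (-5) = -53 → (-53,-23,-6)
replace slot 2: 2·((-53)+(-6)) − (-23) = -95 → (-53,-95,-6)

-53,-95,-6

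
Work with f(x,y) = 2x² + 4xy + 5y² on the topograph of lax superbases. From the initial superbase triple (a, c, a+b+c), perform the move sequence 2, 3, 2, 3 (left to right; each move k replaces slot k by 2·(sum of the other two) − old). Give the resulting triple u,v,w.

start (2,5,11) = (f(1,0),f(0,1),f(1,1))
replace slot 2: 2·(2+11) − 5 = 21 → (2,21,11)
replace slot 3: 2·(2+21) − 11 = 35 → (2,21,35)
replace slot 2: 2·(2+35) − 21 = 53 → (2,53,35)
replace slot 3: 2·(2+53) − 35 = 75 → (2,53,75)

2,53,75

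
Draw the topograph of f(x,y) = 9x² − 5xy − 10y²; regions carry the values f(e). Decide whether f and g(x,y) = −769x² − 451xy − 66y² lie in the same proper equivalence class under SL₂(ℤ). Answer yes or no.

D₁ = 385, D₂ = 385
river cycle of f (length 12): (-10, 5, 9), (9, 13, -6), (-6, 11, 11), (11, 11, -6), (-6, 13, 9), (9, 5, -10), (-10, 15, 4), (4, 17, -6), (-6, 19, 1), (1, 19, -6), … (2 more)
river cycle of g (length 12): (-10, 5, 9), (9, 13, -6), (-6, 11, 11), (11, 11, -6), (-6, 13, 9), (9, 5, -10), (-10, 15, 4), (4, 17, -6), (-6, 19, 1), (1, 19, -6), … (2 more)
cycles coincide ⇒ equivalent

yes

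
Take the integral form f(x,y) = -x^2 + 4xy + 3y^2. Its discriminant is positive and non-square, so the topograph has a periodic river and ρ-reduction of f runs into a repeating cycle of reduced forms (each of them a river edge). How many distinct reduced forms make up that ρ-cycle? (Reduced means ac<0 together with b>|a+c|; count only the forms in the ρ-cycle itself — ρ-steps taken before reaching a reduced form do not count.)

D = 28, ⌊√D⌋ = 5
river: ρ → (3,2,-2)
river: ρ → (-2,2,3)
river: ρ → (3,4,-1)
river: ρ → (-1,4,3)
ρ-cycle length = 4 (tail of 0 descent steps not counted)

4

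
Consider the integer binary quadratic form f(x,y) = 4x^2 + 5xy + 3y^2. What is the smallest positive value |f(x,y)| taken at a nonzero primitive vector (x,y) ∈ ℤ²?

translate: b→-3 (≡5 mod 8), so (4,5,3)→(4,-3,2)
flip: (4,-3,2)→(2,3,4)
translate: b→-1 (≡3 mod 4), so (2,3,4)→(2,-1,3)
reduced (well bottom): (2,-1,3) with a≤c, −a<b≤a
well minimum = a = 2

2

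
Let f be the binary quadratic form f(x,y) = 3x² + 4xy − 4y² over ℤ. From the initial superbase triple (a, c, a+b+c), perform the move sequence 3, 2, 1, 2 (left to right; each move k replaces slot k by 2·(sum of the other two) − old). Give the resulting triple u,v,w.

start (3,-4,3) = (f(1,0),f(0,1),f(1,1))
replace slot 3: 2·(3+(-4)) − 3 = -5 → (3,-4,-5)
replace slot 2: 2·(3+(-5)) − (-4) = 0 → (3,0,-5)
replace slot 1: 2·(0+(-5)) − 3 = -13 → (-13,0,-5)
replace slot 2: 2·((-13)+(-5)) − 0 = -36 → (-13,-36,-5)

-13,-36,-5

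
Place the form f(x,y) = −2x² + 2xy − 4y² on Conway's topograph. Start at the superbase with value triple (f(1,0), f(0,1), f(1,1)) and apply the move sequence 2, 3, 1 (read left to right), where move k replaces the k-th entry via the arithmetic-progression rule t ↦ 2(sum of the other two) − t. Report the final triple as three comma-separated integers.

start (-2,-4,-4) = (f(1,0),f(0,1),f(1,1))
replace slot 2: 2·((-2)+(-4)) − (-4) = -8 → (-2,-8,-4)
replace slot 3: 2·((-2)+(-8)) − (-4) = -16 → (-2,-8,-16)
replace slot 1: 2·((-8)+(-16)) − (-2) = -46 → (-46,-8,-16)

-46,-8,-16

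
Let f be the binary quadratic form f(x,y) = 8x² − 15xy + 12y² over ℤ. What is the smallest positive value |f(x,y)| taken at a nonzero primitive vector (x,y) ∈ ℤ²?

translate: b→1 (≡-15 mod 16), so (8,-15,12)→(8,1,5)
flip: (8,1,5)→(5,-1,8)
reduced (well bottom): (5,-1,8) with a≤c, −a<b≤a
well minimum = a = 5

5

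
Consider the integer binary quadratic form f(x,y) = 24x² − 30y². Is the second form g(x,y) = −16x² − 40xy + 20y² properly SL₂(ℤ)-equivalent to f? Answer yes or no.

D₁ = 2880, D₂ = 2880
river cycle of f (length 2): (24, 48, -6), (-6, 48, 24)
river cycle of g (length 6): (20, 40, -16), (-16, 24, 36), (36, 48, -4), (-4, 48, 36), (36, 24, -16), (-16, 40, 20)
cycles differ ⇒ inequivalent

no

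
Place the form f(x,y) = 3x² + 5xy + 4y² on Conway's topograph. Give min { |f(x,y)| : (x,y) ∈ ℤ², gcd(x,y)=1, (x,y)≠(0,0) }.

translate: b→-1 (≡5 mod 6), so (3,5,4)→(3,-1,2)
flip: (3,-1,2)→(2,1,3)
reduced (well bottom): (2,1,3) with a≤c, −a<b≤a
well minimum = a = 2

2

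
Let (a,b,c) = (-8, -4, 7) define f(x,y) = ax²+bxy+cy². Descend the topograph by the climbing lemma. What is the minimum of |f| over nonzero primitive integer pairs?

descent: ρ → (7,4,-8)  [lands on river]
river: ρ → (-8,12,3)
river: ρ → (3,12,-8)
river: ρ → (-8,4,7)
river: ρ → (7,10,-5)
river: ρ → (-5,10,7)
closes: descent 1, river 6
min |a| on river = 3

3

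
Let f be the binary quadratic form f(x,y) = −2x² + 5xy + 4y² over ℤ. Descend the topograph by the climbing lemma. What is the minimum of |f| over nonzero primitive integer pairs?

river: ρ → (4,3,-3)
river: ρ → (-3,3,4)
river: ρ → (4,5,-2)
river: ρ → (-2,7,1)
river: ρ → (1,7,-2)
river: ρ → (-2,5,4)
closes: descent 0, river 6
min |a| on river = 1

1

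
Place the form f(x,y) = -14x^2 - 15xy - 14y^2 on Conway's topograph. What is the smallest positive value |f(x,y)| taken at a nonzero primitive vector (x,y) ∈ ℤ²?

translate: b→-13 (≡15 mod 28), so (14,15,14)→(14,-13,13)
flip: (14,-13,13)→(13,13,14)
reduced (well bottom): (13,13,14) with a≤c, −a<b≤a
well minimum |f| = |-13| = 13 (negative-definite)

13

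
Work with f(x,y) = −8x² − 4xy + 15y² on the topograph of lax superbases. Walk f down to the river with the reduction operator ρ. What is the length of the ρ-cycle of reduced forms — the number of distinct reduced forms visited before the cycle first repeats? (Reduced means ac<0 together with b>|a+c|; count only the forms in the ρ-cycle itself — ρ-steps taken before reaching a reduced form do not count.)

D = 496, ⌊√D⌋ = 22
descent: ρ → (15,4,-8)
descent: ρ → (-8,12,11)  [lands on river]
river: ρ → (11,10,-9)
river: ρ → (-9,8,12)
river: ρ → (12,16,-5)
river: ρ → (-5,14,15)
river: ρ → (15,16,-4)
river: ρ → (-4,16,15)
river: ρ → (15,14,-5)
river: ρ → (-5,16,12)
river: ρ → (12,8,-9)
river: ρ → (-9,10,11)
river: ρ → (11,12,-8)
river: ρ → (-8,20,3)
river: ρ → (3,22,-1)
river: ρ → (-1,22,3)
river: ρ → (3,20,-8)
ρ-cycle length = 16 (tail of 2 descent steps not counted)

16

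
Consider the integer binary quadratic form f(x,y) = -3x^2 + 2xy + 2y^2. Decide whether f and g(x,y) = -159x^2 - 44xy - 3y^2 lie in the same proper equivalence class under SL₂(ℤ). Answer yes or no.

D₁ = 28, D₂ = 28
river cycle of f (length 4): (2, 2, -3), (-3, 4, 1), (1, 4, -3), (-3, 2, 2)
river cycle of g (length 4): (-3, 2, 2), (2, 2, -3), (-3, 4, 1), (1, 4, -3)
cycles coincide ⇒ equivalent

yes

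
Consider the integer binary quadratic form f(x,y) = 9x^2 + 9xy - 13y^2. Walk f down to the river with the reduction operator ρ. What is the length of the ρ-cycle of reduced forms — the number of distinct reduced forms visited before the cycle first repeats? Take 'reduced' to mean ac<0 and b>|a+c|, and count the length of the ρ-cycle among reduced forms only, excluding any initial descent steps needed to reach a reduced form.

D = 549, ⌊√D⌋ = 23
river: ρ → (-13,17,5)
river: ρ → (5,23,-1)
river: ρ → (-1,23,5)
river: ρ → (5,17,-13)
river: ρ → (-13,9,9)
river: ρ → (9,9,-13)
ρ-cycle length = 6 (tail of 0 descent steps not counted)

6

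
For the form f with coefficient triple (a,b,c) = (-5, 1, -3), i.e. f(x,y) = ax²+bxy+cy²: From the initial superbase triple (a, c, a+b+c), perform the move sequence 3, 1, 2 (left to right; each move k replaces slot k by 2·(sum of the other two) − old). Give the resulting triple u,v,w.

start (-5,-3,-7) = (f(1,0),f(0,1),f(1,1))
replace slot 3: 2·((-5)+(-3)) − (-7) = -9 → (-5,-3,-9)
replace slot 1: 2·((-3)+(-9)) − (-5) = -19 → (-19,-3,-9)
replace slot 2: 2·((-19)+(-9)) − (-3) = -53 → (-19,-53,-9)

-19,-53,-9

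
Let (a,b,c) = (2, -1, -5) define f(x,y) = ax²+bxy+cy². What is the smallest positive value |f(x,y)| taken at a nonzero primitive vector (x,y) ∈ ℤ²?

descent: ρ → (-5,1,2)
descent: ρ → (2,3,-4)  [lands on river]
river: ρ → (-4,5,1)
river: ρ → (1,5,-4)
river: ρ → (-4,3,2)
river: ρ → (2,5,-2)
river: ρ → (-2,3,4)
river: ρ → (4,5,-1)
river: ρ → (-1,5,4)
river: ρ → (4,3,-2)
river: ρ → (-2,5,2)
closes: descent 2, river 10
min |a| on river = 1

1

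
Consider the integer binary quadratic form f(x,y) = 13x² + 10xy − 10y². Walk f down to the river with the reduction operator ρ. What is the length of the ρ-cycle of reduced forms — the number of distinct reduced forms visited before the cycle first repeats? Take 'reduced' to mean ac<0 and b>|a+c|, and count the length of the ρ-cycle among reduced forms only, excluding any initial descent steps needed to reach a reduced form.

D = 620, ⌊√D⌋ = 24
river: ρ → (-10,10,13)
river: ρ → (13,16,-7)
river: ρ → (-7,12,17)
river: ρ → (17,22,-2)
river: ρ → (-2,22,17)
river: ρ → (17,12,-7)
river: ρ → (-7,16,13)
river: ρ → (13,10,-10)
ρ-cycle length = 8 (tail of 0 descent steps not counted)

8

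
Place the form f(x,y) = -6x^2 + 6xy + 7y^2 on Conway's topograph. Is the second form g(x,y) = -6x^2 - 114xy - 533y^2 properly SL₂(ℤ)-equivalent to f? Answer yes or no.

D₁ = 204, D₂ = 204
river cycle of f (length 6): (7, 8, -5), (-5, 12, 3), (3, 12, -5), (-5, 8, 7), (7, 6, -6), (-6, 6, 7)
river cycle of g (length 6): (-6, 6, 7), (7, 8, -5), (-5, 12, 3), (3, 12, -5), (-5, 8, 7), (7, 6, -6)
cycles coincide ⇒ equivalent

yes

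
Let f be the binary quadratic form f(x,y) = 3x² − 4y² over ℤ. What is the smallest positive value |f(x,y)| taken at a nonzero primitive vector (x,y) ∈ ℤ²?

descent: ρ → (-4,0,3)
descent: ρ → (3,6,-1)  [lands on river]
river: ρ → (-1,6,3)
closes: descent 2, river 2
min |a| on river = 1

1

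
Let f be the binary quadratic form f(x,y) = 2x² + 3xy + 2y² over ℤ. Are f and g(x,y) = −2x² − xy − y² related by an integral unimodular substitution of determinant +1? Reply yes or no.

D₁ = -7, D₂ = -7
f: translate: b→-1 (≡3 mod 4), so (2,3,2)→(2,-1,1)
f: flip: (2,-1,1)→(1,1,2)
f: reduced (well bottom): (1,1,2) with a≤c, −a<b≤a
g is negative-definite; reduce −g:
−g: flip: (2,1,1)→(1,-1,2)
−g: translate: b→1 (≡-1 mod 2), so (1,-1,2)→(1,1,2)
−g: reduced (well bottom): (1,1,2) with a≤c, −a<b≤a
flip sign back: reduced form of g is (-1,-1,-2)
reduced forms (1, 1, 2) vs (-1, -1, -2) ⇒ inequivalent

no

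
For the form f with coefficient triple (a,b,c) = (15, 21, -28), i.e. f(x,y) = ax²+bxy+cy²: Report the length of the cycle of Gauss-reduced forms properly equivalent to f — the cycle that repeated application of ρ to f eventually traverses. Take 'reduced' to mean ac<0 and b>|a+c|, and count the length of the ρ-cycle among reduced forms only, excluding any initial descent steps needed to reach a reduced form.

D = 2121, ⌊√D⌋ = 46
river: ρ → (-28,35,8)
river: ρ → (8,45,-3)
river: ρ → (-3,45,8)
river: ρ → (8,35,-28)
river: ρ → (-28,21,15)
river: ρ → (15,39,-10)
river: ρ → (-10,41,11)
river: ρ → (11,25,-34)
river: ρ → (-34,43,2)
river: ρ → (2,45,-12)
river: ρ → (-12,27,29)
river: ρ → (29,31,-10)
river: ρ → (-10,29,32)
river: ρ → (32,35,-7)
river: ρ → (-7,35,32)
river: ρ → (32,29,-10)
river: ρ → (-10,31,29)
river: ρ → (29,27,-12)
river: ρ → (-12,45,2)
river: ρ → (2,43,-34)
river: ρ → (-34,25,11)
river: ρ → (11,41,-10)
river: ρ → (-10,39,15)
river: ρ → (15,21,-28)
ρ-cycle length = 24 (tail of 0 descent steps not counted)

24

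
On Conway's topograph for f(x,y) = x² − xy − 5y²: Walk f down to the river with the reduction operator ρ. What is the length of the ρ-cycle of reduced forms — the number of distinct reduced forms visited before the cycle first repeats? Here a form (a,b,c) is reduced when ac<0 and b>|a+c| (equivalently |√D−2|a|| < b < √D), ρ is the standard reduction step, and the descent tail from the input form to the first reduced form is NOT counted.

D = 21, ⌊√D⌋ = 4
descent: ρ → (-5,1,1)
descent: ρ → (1,3,-3)  [lands on river]
river: ρ → (-3,3,1)
ρ-cycle length = 2 (tail of 2 descent steps not counted)

2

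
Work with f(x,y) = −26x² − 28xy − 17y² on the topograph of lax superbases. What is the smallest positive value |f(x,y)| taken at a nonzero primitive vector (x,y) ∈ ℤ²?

translate: b→-24 (≡28 mod 52), so (26,28,17)→(26,-24,15)
flip: (26,-24,15)→(15,24,26)
translate: b→-6 (≡24 mod 30), so (15,24,26)→(15,-6,17)
reduced (well bottom): (15,-6,17) with a≤c, −a<b≤a
well minimum |f| = |-15| = 15 (negative-definite)

15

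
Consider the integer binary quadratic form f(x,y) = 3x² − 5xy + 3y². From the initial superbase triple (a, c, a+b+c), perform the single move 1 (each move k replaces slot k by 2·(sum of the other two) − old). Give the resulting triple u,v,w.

start (3,3,1) = (f(1,0),f(0,1),f(1,1))
replace slot 1: 2·(3+1) − 3 = 5 → (5,3,1)

5,3,1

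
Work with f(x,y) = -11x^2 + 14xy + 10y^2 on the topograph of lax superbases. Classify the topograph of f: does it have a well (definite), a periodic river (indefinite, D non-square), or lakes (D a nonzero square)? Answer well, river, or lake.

D = b²−4ac = 14² − 4·(-11)·10 = 636
D > 0 non-square ⇒ indefinite ⇒ periodic river

river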